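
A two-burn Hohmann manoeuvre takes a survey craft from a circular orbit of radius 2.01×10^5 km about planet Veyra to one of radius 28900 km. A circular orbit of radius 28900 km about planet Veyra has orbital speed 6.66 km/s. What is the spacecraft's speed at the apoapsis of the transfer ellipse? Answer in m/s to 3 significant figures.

v = 1270 m/s

From the circular-orbit relation v² = μ/r at r = 28900 km: μ = v²r = (6.66)² × 28900 = 1.28188×10^6 km³/s².
The Hohmann ellipse has a_t = (r₁ + r₂)/2 = 1.1495×10^5 km.
The apoapsis of the transfer ellipse is at r = 2.010×10^5 km.
From the vis-viva equation, v = √[μ(2/r − 1/a_t)] = 1.266 km/s.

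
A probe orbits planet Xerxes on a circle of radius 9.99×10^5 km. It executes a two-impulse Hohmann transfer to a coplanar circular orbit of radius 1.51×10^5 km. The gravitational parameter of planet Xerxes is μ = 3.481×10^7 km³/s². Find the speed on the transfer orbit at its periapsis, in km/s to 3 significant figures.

Semi-major axis of the transfer orbit: a_t = (9.990×10^5 + 1.510×10^5)/2 = 5.750×10^5 km.
The periapsis of the transfer ellipse is at r = 1.510×10^5 km.
Applying v² = μ(2/r − 1/a_t): v = 20.01 km/s.

v = 20.0 km/s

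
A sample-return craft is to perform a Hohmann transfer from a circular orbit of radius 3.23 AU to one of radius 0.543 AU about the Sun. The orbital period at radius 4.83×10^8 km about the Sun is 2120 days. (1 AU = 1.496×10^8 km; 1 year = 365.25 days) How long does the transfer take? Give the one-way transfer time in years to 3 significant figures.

From Kepler's third law T² = 4π²r³/μ at r = 4.83×10^8 km, T = 2120 days = 2120 × 86400 s = 1.83168×10^8 s: μ = 4π²r³/T² = 1.32587×10^11 km³/s².
In km: r₁ = 3.23 × 1.496×10^8 = 4.83208×10^8 km; r₂ = 0.543 × 1.496×10^8 = 8.12328×10^7 km.
The Hohmann ellipse has a_t = (r₁ + r₂)/2 = 2.822204×10^8 km.
By Kepler's third law the transfer-orbit period is T = 2π√(a_t³/μ), so t = T/2 = 4.091×10^7 s.
Converting: 4.091×10^7 s ÷ 3.15576×10^7 s/year (365.25 × 86400) = 1.30 years.

t = 1.30 years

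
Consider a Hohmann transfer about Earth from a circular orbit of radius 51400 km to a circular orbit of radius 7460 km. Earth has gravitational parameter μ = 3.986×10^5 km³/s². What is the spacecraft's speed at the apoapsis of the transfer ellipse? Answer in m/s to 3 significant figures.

v = 1400 m/s

Transfer-ellipse semi-major axis a_t = (r₁ + r₂)/2 = (51400 + 7460)/2 = 29430 km.
The apoapsis of the transfer ellipse is at r = 51400 km.
Applying v² = μ(2/r − 1/a_t): v = 1.402 km/s.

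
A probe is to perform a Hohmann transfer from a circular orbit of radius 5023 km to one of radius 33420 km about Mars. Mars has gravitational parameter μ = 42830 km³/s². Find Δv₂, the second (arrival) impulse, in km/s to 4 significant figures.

Δv₂ = 0.5534 km/s

Transfer-ellipse semi-major axis a_t = (r₁ + r₂)/2 = (5023 + 33420)/2 = 19221.5 km.
Circular speed at r = 33420 km: v_c = √(μ/r) = 1.1321 km/s.
Transfer-orbit speed at the same r (vis-viva, a = a_t): v_t = √[μ(2/r − 1/a_t)] = 0.57871 km/s.
Δv₂ = |v_t − v_c| = |0.57871 − 1.1321| = 0.5534 km/s.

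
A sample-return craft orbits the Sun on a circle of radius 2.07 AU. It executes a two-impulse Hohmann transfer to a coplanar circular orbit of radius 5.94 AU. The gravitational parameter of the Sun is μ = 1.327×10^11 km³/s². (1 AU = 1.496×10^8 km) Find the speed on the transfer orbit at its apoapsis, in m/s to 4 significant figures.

v = 8785 m/s

In km: r₁ = 2.07 × 1.496×10^8 = 3.09672×10^8 km; r₂ = 5.94 × 1.496×10^8 = 8.88624×10^8 km.
The Hohmann ellipse has a_t = (r₁ + r₂)/2 = 5.99148×10^8 km.
The apoapsis of the transfer ellipse is at r = 8.88624×10^8 km.
From the vis-viva equation, v = √[μ(2/r − 1/a_t)] = 8.785 km/s.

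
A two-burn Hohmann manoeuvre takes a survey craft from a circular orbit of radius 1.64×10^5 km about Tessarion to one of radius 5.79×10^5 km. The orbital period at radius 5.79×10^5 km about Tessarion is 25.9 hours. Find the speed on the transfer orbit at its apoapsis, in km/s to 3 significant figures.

From Kepler's third law T² = 4π²r³/μ at r = 5.79×10^5 km, T = 25.9 hours = 25.9 × 3600 s = 93240 s: μ = 4π²r³/T² = 8.81436×10^8 km³/s².
The Hohmann ellipse has a_t = (r₁ + r₂)/2 = 3.715×10^5 km.
At apoapsis, r = 5.790×10^5 km.
Vis-viva: v = √[μ(2/r − 1/a_t)] = √[8.81436×10^8 × (2/5.790×10^5 − 1/3.715×10^5)] = 25.92 km/s.

v = 25.9 km/s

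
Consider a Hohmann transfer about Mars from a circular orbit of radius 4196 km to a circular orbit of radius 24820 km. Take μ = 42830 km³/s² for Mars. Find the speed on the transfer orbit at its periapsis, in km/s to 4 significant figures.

v = 4.179 km/s

Transfer-ellipse semi-major axis a_t = (r₁ + r₂)/2 = (4196 + 24820)/2 = 14508 km.
The periapsis of the transfer ellipse is at r = 4196 km.
Vis-viva: v = √[μ(2/r − 1/a_t)] = √[42830 × (2/4196 − 1/14508)] = 4.179 km/s.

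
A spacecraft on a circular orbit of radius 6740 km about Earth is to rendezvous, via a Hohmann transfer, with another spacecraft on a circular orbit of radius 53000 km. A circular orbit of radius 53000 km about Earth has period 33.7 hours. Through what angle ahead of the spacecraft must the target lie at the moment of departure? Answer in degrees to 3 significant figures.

From Kepler's third law T² = 4π²r³/μ at r = 53000 km, T = 33.7 hours = 33.7 × 3600 s = 1.2132×10^5 s: μ = 4π²r³/T² = 3.99321×10^5 km³/s².
Semi-major axis of the transfer orbit: a_t = (6740 + 53000)/2 = 29870 km.
The half-period of the transfer ellipse is t = π√(a_t³/μ) = 25665 s.
The target's mean motion on its circular orbit is ω₂ = √(μ/r₂³) = 5.1790×10^-5 rad/s.
Angle swept by the target during transfer: ω₂·t = 1.3292 rad = 76.16°.
Arrival is 180° from departure on the ellipse, so φ = 180° − 76.16° = 104°.

φ = 104°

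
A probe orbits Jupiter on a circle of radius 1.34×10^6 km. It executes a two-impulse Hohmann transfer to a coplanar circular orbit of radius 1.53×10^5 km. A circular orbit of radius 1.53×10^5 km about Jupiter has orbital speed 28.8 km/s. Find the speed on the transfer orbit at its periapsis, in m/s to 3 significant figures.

From the circular-orbit relation v² = μ/r at r = 1.53×10^5 km: μ = v²r = (28.8)² × 1.53×10^5 = 1.26904×10^8 km³/s².
Transfer-ellipse semi-major axis a_t = (r₁ + r₂)/2 = (1.340×10^6 + 1.530×10^5)/2 = 7.465×10^5 km.
The periapsis of the transfer ellipse is at r = 1.530×10^5 km.
Vis-viva: v = √[μ(2/r − 1/a_t)] = √[1.26904×10^8 × (2/1.530×10^5 − 1/7.465×10^5)] = 38.59 km/s.

v = 38600 m/s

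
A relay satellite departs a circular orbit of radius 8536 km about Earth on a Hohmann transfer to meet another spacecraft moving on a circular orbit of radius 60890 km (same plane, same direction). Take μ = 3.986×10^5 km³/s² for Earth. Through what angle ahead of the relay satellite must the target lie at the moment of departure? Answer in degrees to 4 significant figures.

The Hohmann ellipse has a_t = (r₁ + r₂)/2 = 34713 km.
The half-period of the transfer ellipse is t = π√(a_t³/μ) = 32182 s.
Target angular speed ω₂ = √(μ/r₂³) = 4.2019×10^-5 rad/s.
Angle swept by the target during transfer: ω₂·t = 1.3523 rad = 77.48°.
Arrival is 180° from departure on the ellipse, so φ = 180° − 77.48° = 102.5°.

φ = 102.5°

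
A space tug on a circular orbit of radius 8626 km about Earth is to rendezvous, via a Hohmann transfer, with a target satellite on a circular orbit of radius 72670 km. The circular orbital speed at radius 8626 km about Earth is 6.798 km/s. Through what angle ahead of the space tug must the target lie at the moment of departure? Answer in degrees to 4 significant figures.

φ = 104.7°

From the circular-orbit relation v² = μ/r at r = 8626 km: μ = v²r = (6.798)² × 8626 = 3.98632×10^5 km³/s².
The Hohmann ellipse has a_t = (r₁ + r₂)/2 = 40648 km.
The half-period of the transfer ellipse is t = π√(a_t³/μ) = 40778 s.
Target angular speed ω₂ = √(μ/r₂³) = 3.2229×10^-5 rad/s.
Angle swept by the target during transfer: ω₂·t = 1.3142 rad = 75.30°.
The space tug traverses 180° on the transfer ellipse, so the target must lead by 180° − 75.30° = 104.7°.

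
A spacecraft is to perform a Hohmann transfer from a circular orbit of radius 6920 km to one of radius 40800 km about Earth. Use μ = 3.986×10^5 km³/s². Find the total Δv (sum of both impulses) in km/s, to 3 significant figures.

The Hohmann ellipse has a_t = (r₁ + r₂)/2 = 23860 km.
Circular speed at r₁: v₁ = √(μ/r₁) = √(3.986×10^5/6920) = 7.590 km/s.
On the transfer ellipse at r₁, vis-viva gives v_p = √[μ(2/r₁ − 1/a_t)] = 9.925 km/s.
First burn Δv₁ = |v_p − v₁| = 2.335 km/s.
Circular speed at r₂: v₂ = √(μ/r₂) = 3.1256 km/s.
Transfer-orbit speed at r₂: v_a = √[μ(2/r₂ − 1/a_t)] = 1.6833 km/s.
Second burn Δv₂ = |v₂ − v_a| = 1.442 km/s.
Δv = Δv₁ + Δv₂ = 2.335 + 1.442 = 3.777 km/s.

Δv = 3.78 km/s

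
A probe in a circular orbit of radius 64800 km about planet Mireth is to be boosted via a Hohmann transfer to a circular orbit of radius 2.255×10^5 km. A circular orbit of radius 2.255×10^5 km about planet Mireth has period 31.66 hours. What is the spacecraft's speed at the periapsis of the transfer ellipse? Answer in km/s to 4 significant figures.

v = 28.90 km/s

From Kepler's third law T² = 4π²r³/μ at r = 2.255×10^5 km, T = 31.66 hours = 31.66 × 3600 s = 1.13976×10^5 s: μ = 4π²r³/T² = 3.48476×10^7 km³/s².
Semi-major axis of the transfer orbit: a_t = (64800 + 2.255×10^5)/2 = 1.4515×10^5 km.
The periapsis of the transfer ellipse is at r = 64800 km.
Vis-viva: v = √[μ(2/r − 1/a_t)] = √[3.48476×10^7 × (2/64800 − 1/1.4515×10^5)] = 28.90 km/s.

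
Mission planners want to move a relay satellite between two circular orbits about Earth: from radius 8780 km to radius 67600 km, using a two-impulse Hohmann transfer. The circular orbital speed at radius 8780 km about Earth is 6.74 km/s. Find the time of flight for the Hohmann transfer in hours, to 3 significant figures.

t = 10.3 hours

From the circular-orbit relation v² = μ/r at r = 8780 km: μ = v²r = (6.74)² × 8780 = 3.98854×10^5 km³/s².
The Hohmann ellipse has a_t = (r₁ + r₂)/2 = 38190 km.
By Kepler's third law the transfer-orbit period is T = 2π√(a_t³/μ), so t = T/2 = 37130 s.
Converting: 37130 s ÷ 3600 s/hour = 10.3 hours.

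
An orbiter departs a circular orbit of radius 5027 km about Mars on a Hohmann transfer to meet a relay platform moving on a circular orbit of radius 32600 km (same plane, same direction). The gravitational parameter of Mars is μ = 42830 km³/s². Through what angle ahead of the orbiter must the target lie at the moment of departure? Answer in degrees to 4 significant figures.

The Hohmann ellipse has a_t = (r₁ + r₂)/2 = 18813.5 km.
Transfer time t = π√(a_t³/μ) = 39172 s.
Target angular speed ω₂ = √(μ/r₂³) = 3.5160×10^-5 rad/s.
Angle swept by the target during transfer: ω₂·t = 1.3773 rad = 78.91°.
Arrival is 180° from departure on the ellipse, so φ = 180° − 78.91° = 101.1°.

φ = 101.1°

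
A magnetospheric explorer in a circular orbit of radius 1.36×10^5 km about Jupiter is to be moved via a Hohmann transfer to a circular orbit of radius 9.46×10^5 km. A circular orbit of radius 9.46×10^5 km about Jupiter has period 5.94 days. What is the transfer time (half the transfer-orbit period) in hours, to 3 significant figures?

t = 30.8 hours

From Kepler's third law T² = 4π²r³/μ at r = 9.46×10^5 km, T = 5.94 days = 5.94 × 86400 s = 5.13216×10^5 s: μ = 4π²r³/T² = 1.26892×10^8 km³/s².
The Hohmann ellipse has a_t = (r₁ + r₂)/2 = 5.410×10^5 km.
Transfer time t = π√(a_t³/μ) = π√((5.410×10^5)³ / 1.26892×10^8) = 1.110×10^5 s.
Converting: 1.110×10^5 s ÷ 3600 s/hour = 30.8 hours.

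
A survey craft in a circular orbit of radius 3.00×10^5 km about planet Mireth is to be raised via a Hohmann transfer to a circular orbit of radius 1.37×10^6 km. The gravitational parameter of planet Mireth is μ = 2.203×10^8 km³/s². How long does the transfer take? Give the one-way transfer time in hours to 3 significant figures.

t = 44.9 hours

Semi-major axis of the transfer orbit: a_t = (3.000×10^5 + 1.370×10^6)/2 = 8.350×10^5 km.
Half the transfer-orbit period gives t = π√(a_t³/μ) = 1.615×10^5 s.
Converting: 1.615×10^5 s ÷ 3600 s/hour = 44.9 hours.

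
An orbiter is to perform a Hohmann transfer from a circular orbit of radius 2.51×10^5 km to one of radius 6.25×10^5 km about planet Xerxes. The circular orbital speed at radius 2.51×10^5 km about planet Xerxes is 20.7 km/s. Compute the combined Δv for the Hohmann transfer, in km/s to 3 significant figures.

Δv = 7.21 km/s

From the circular-orbit relation v² = μ/r at r = 2.51×10^5 km: μ = v²r = (20.7)² × 2.51×10^5 = 1.07551×10^8 km³/s².
Transfer-ellipse semi-major axis a_t = (r₁ + r₂)/2 = (2.510×10^5 + 6.250×10^5)/2 = 4.380×10^5 km.
At r₁ the circular-orbit speed is v₁ = √(μ/r₁) = 20.700 km/s.
Transfer-orbit speed at r₁ (vis-viva): v_p = √[μ(2/r₁ − 1/a_t)] = 24.727 km/s.
First burn Δv₁ = |v_p − v₁| = 4.027 km/s.
At r₂, v₂ = √(μ/r₂) = 13.118 km/s.
Transfer-orbit speed at r₂: v_a = √[μ(2/r₂ − 1/a_t)] = 9.9304 km/s.
Second burn Δv₂ = |v₂ − v_a| = 3.188 km/s.
Total Δv = Δv₁ + Δv₂ = 7.215 km/s.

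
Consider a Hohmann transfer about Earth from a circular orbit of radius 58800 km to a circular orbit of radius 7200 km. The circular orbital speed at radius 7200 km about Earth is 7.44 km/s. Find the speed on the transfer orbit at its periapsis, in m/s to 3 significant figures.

v = 9930 m/s

From the circular-orbit relation v² = μ/r at r = 7200 km: μ = v²r = (7.44)² × 7200 = 3.98546×10^5 km³/s².
Transfer-ellipse semi-major axis a_t = (r₁ + r₂)/2 = (58800 + 7200)/2 = 33000 km.
The periapsis of the transfer ellipse is at r = 7200 km.
From the vis-viva equation, v = √[μ(2/r − 1/a_t)] = 9.931 km/s.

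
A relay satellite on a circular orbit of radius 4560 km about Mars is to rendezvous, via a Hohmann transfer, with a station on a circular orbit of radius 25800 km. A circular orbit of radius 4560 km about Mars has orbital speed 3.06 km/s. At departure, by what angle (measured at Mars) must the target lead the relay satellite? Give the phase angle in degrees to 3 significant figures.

From the circular-orbit relation v² = μ/r at r = 4560 km: μ = v²r = (3.06)² × 4560 = 42698.0 km³/s².
The Hohmann ellipse has a_t = (r₁ + r₂)/2 = 15180 km.
The half-period of the transfer ellipse is t = π√(a_t³/μ) = 28435.0 s.
Target angular speed ω₂ = √(μ/r₂³) = 4.98625×10^-5 rad/s.
Angle swept by the target during transfer: ω₂·t = 1.41784 rad = 81.24°.
The relay satellite traverses 180° on the transfer ellipse, so the target must lead by 180° − 81.24° = 98.8°.

φ = 98.8°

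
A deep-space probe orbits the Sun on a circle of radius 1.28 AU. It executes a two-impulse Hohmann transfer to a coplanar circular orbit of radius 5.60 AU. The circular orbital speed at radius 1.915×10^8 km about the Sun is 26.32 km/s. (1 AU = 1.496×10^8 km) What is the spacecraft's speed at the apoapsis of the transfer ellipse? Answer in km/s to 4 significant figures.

v = 7.676 km/s

From the circular-orbit relation v² = μ/r at r = 1.915×10^8 km: μ = v²r = (26.32)² × 1.915×10^8 = 1.32660×10^11 km³/s².
In km: r₁ = 1.28 × 1.496×10^8 = 1.91488×10^8 km; r₂ = 5.60 × 1.496×10^8 = 8.3776×10^8 km.
Transfer-ellipse semi-major axis a_t = (r₁ + r₂)/2 = (1.91488×10^8 + 8.3776×10^8)/2 = 5.14624×10^8 km.
The apoapsis of the transfer ellipse is at r = 8.3776×10^8 km.
From the vis-viva equation, v = √[μ(2/r − 1/a_t)] = 7.676 km/s.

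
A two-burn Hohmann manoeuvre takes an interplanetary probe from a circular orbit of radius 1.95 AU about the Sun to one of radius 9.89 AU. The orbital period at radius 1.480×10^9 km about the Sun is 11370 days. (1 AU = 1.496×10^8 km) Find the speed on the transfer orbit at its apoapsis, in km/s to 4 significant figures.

v = 5.434 km/s

From Kepler's third law T² = 4π²r³/μ at r = 1.480×10^9 km, T = 11370 days = 11370 × 86400 s = 9.82368×10^8 s: μ = 4π²r³/T² = 1.32616×10^11 km³/s².
In km: r₁ = 1.95 × 1.496×10^8 = 2.9172×10^8 km; r₂ = 9.89 × 1.496×10^8 = 1.479544×10^9 km.
Transfer-ellipse semi-major axis a_t = (r₁ + r₂)/2 = (2.9172×10^8 + 1.479544×10^9)/2 = 8.85632×10^8 km.
The apoapsis of the transfer ellipse is at r = 1.479544×10^9 km.
Vis-viva: v = √[μ(2/r − 1/a_t)] = √[1.32616×10^11 × (2/1.479544×10^9 − 1/8.85632×10^8)] = 5.434 km/s.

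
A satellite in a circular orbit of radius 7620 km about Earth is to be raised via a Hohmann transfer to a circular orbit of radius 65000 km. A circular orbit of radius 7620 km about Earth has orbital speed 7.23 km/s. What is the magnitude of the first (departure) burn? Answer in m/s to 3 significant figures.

Δv₁ = 2440 m/s

From the circular-orbit relation v² = μ/r at r = 7620 km: μ = v²r = (7.23)² × 7620 = 3.98319×10^5 km³/s².
Transfer-ellipse semi-major axis a_t = (r₁ + r₂)/2 = (7620 + 65000)/2 = 36310 km.
Circular speed at r = 7620 km: v_c = √(μ/r) = 7.230 km/s.
Vis-viva on the transfer ellipse at r = 7620 km gives v_t = √[μ(2/r − 1/a_t)] = 9.673 km/s.
Δv₁ = |v_t − v_c| = |9.673 − 7.230| = 2.443 km/s.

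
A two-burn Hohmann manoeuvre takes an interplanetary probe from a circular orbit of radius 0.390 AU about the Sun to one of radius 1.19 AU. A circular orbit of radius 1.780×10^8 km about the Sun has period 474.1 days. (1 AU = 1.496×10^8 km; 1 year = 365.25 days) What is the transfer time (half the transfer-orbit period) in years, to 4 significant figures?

t = 0.3511 years

From Kepler's third law T² = 4π²r³/μ at r = 1.780×10^8 km, T = 474.1 days = 474.1 × 86400 s = 4.096224×10^7 s: μ = 4π²r³/T² = 1.32694×10^11 km³/s².
In km: r₁ = 0.390 × 1.496×10^8 = 5.8344×10^7 km; r₂ = 1.19 × 1.496×10^8 = 1.78024×10^8 km.
The Hohmann ellipse has a_t = (r₁ + r₂)/2 = 1.18184×10^8 km.
Transfer time t = π√(a_t³/μ) = π√((1.18184×10^8)³ / 1.32694×10^11) = 1.108×10^7 s.
Converting: 1.108×10^7 s ÷ 3.15576×10^7 s/year (365.25 × 86400) = 0.3511 years.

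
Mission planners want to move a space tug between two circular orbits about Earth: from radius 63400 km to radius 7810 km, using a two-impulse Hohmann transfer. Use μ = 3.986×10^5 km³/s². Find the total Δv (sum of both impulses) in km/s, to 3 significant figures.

The Hohmann ellipse has a_t = (r₁ + r₂)/2 = 35605 km.
Circular speed at r₁: v₁ = √(μ/r₁) = √(3.986×10^5/63400) = 2.507 km/s.
Transfer-orbit speed at r₁ (v² = μ(2/r − 1/a)): v_a = √[μ(2/r₁ − 1/a_t)] = 1.174 km/s.
First burn Δv₁ = |v_a − v₁| = 1.333 km/s.
At r₂, v₂ = √(μ/r₂) = 7.144 km/s.
Transfer-orbit speed at r₂: v_p = √[μ(2/r₂ − 1/a_t)] = 9.533 km/s.
Second burn Δv₂ = |v₂ − v_p| = 2.389 km/s.
Total Δv = Δv₁ + Δv₂ = 3.722 km/s.

Δv = 3.72 km/s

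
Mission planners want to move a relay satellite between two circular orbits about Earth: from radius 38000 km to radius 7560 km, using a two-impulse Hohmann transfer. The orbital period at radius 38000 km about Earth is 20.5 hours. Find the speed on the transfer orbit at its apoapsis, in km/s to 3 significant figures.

v = 1.86 km/s

From Kepler's third law T² = 4π²r³/μ at r = 38000 km, T = 20.5 hours = 20.5 × 3600 s = 73800 s: μ = 4π²r³/T² = 3.97739×10^5 km³/s².
Transfer-ellipse semi-major axis a_t = (r₁ + r₂)/2 = (38000 + 7560)/2 = 22780 km.
The apoapsis of the transfer ellipse is at r = 38000 km.
Applying v² = μ(2/r − 1/a_t): v = 1.864 km/s.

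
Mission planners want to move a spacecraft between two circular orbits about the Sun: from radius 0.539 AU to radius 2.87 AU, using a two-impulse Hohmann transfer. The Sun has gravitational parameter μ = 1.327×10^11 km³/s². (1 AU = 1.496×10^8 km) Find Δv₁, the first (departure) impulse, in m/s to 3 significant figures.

In km: r₁ = 0.539 × 1.496×10^8 = 8.06344×10^7 km; r₂ = 2.87 × 1.496×10^8 = 4.29352×10^8 km.
The Hohmann ellipse has a_t = (r₁ + r₂)/2 = 2.549932×10^8 km.
On the circular orbit at r = 8.06344×10^7 km, v_c = √(μ/r) = 40.57 km/s.
Vis-viva on the transfer ellipse at r = 8.06344×10^7 km gives v_t = √[μ(2/r − 1/a_t)] = 52.64 km/s.
Δv₁ = |v_t − v_c| = |52.64 − 40.57| = 12.07 km/s.

Δv₁ = 12100 m/s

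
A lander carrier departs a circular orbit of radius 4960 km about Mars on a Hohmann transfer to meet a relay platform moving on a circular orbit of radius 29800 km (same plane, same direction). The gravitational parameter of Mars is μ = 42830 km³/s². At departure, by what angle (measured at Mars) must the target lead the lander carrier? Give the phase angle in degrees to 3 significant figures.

Semi-major axis of the transfer orbit: a_t = (4960 + 29800)/2 = 17380 km.
The half-period of the transfer ellipse is t = π√(a_t³/μ) = 34782 s.
Target angular speed ω₂ = √(μ/r₂³) = 4.0230×10^-5 rad/s.
Angle swept by the target during transfer: ω₂·t = 1.3993 rad = 80.17°.
The lander carrier traverses 180° on the transfer ellipse, so the target must lead by 180° − 80.17° = 99.8°.

φ = 99.8°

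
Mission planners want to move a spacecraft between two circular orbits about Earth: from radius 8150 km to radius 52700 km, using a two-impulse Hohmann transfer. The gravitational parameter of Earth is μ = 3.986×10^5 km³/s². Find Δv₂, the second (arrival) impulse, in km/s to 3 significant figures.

The Hohmann ellipse has a_t = (r₁ + r₂)/2 = 30425 km.
On the circular orbit at r = 52700 km, v_c = √(μ/r) = 2.750 km/s.
Transfer-orbit speed at the same r (vis-viva, a = a_t): v_t = √[μ(2/r − 1/a_t)] = 1.423 km/s.
Δv₂ = |v_t − v_c| = |1.423 − 2.750| = 1.327 km/s.

Δv₂ = 1.33 km/s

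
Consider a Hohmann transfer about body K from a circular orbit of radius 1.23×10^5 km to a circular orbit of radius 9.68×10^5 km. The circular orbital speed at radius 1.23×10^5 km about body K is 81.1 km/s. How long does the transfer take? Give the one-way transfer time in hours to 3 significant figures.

t = 12.4 hours

From the circular-orbit relation v² = μ/r at r = 1.23×10^5 km: μ = v²r = (81.1)² × 1.23×10^5 = 8.08997×10^8 km³/s².
Transfer-ellipse semi-major axis a_t = (r₁ + r₂)/2 = (1.230×10^5 + 9.680×10^5)/2 = 5.455×10^5 km.
Half the transfer-orbit period gives t = π√(a_t³/μ) = 44500 s.
Converting: 44500 s ÷ 3600 s/hour = 12.4 hours.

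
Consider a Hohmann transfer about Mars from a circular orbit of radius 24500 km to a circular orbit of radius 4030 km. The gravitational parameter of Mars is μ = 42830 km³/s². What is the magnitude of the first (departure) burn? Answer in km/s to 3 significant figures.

Δv₁ = 0.619 km/s

Semi-major axis of the transfer orbit: a_t = (24500 + 4030)/2 = 14265 km.
Circular speed at r = 24500 km: v_c = √(μ/r) = 1.3222 km/s.
Vis-viva on the transfer ellipse at r = 24500 km gives v_t = √[μ(2/r − 1/a_t)] = 0.70276 km/s.
Δv₁ = |v_t − v_c| = |0.70276 − 1.3222| = 0.6194 km/s.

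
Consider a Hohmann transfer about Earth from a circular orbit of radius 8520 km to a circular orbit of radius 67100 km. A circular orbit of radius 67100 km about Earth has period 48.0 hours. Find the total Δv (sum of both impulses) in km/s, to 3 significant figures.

Δv = 3.56 km/s

From Kepler's third law T² = 4π²r³/μ at r = 67100 km, T = 48.0 hours = 48.0 × 3600 s = 1.728×10^5 s: μ = 4π²r³/T² = 3.99429×10^5 km³/s².
The Hohmann ellipse has a_t = (r₁ + r₂)/2 = 37810 km.
Circular speed at r₁: v₁ = √(μ/r₁) = √(3.99429×10^5/8520) = 6.847 km/s.
On the transfer ellipse at r₁, vis-viva equation gives v_p = √[μ(2/r₁ − 1/a_t)] = 9.121 km/s.
First burn Δv₁ = |v_p − v₁| = 2.274 km/s.
At r₂, v₂ = √(μ/r₂) = 2.440 km/s.
Transfer-orbit speed at r₂: v_a = √[μ(2/r₂ − 1/a_t)] = 1.158 km/s.
Second burn Δv₂ = |v₂ − v_a| = 1.282 km/s.
Δv = Δv₁ + Δv₂ = 2.274 + 1.282 = 3.556 km/s.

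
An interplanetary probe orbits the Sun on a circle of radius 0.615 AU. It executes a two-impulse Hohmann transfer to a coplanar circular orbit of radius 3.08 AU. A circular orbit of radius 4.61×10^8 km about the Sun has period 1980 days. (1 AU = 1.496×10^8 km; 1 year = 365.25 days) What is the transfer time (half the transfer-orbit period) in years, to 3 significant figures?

From Kepler's third law T² = 4π²r³/μ at r = 4.61×10^8 km, T = 1980 days = 1980 × 86400 s = 1.71072×10^8 s: μ = 4π²r³/T² = 1.32161×10^11 km³/s².
In km: r₁ = 0.615 × 1.496×10^8 = 9.2004×10^7 km; r₂ = 3.08 × 1.496×10^8 = 4.60768×10^8 km.
Transfer-ellipse semi-major axis a_t = (r₁ + r₂)/2 = (9.2004×10^7 + 4.60768×10^8)/2 = 2.76386×10^8 km.
Half the transfer-orbit period gives t = π√(a_t³/μ) = 3.971×10^7 s.
Converting: 3.971×10^7 s ÷ 3.15576×10^7 s/year (365.25 × 86400) = 1.26 years.

t = 1.26 years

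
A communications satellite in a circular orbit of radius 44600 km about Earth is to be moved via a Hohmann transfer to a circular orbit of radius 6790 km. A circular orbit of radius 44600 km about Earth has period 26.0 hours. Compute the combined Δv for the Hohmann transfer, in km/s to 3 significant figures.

From Kepler's third law T² = 4π²r³/μ at r = 44600 km, T = 26.0 hours = 26.0 × 3600 s = 93600 s: μ = 4π²r³/T² = 3.99772×10^5 km³/s².
Semi-major axis of the transfer orbit: a_t = (44600 + 6790)/2 = 25695 km.
At r₁ the circular-orbit speed is v₁ = √(μ/r₁) = 2.994 km/s.
On the transfer ellipse at r₁, v² = μ(2/r − 1/a) gives v_a = √[μ(2/r₁ − 1/a_t)] = 1.539 km/s.
First burn Δv₁ = |v_a − v₁| = 1.455 km/s.
At r₂, v₂ = √(μ/r₂) = 7.6731 km/s.
Transfer-orbit speed at r₂: v_p = √[μ(2/r₂ − 1/a_t)] = 10.109 km/s.
Second burn Δv₂ = |v₂ − v_p| = 2.436 km/s.
Δv = Δv₁ + Δv₂ = 1.455 + 2.436 = 3.891 km/s.

Δv = 3.89 km/s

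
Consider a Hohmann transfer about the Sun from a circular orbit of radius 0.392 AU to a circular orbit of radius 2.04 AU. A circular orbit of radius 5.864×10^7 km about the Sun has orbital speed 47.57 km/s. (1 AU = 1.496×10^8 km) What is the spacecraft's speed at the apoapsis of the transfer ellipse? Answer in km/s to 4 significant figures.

From the circular-orbit relation v² = μ/r at r = 5.864×10^7 km: μ = v²r = (47.57)² × 5.864×10^7 = 1.32697×10^11 km³/s².
In km: r₁ = 0.392 × 1.496×10^8 = 5.86432×10^7 km; r₂ = 2.04 × 1.496×10^8 = 3.05184×10^8 km.
The Hohmann ellipse has a_t = (r₁ + r₂)/2 = 1.819136×10^8 km.
At apoapsis, r = 3.05184×10^8 km.
Vis-viva: v = √[μ(2/r − 1/a_t)] = √[1.32697×10^11 × (2/3.05184×10^8 − 1/1.819136×10^8)] = 11.84 km/s.

v = 11.84 km/s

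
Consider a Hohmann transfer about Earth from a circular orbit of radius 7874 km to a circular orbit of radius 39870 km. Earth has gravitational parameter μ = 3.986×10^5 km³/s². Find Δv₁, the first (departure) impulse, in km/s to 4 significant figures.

Δv₁ = 2.080 km/s

The Hohmann ellipse has a_t = (r₁ + r₂)/2 = 23872 km.
Circular speed at r = 7874 km: v_c = √(μ/r) = 7.115 km/s.
Vis-viva on the transfer ellipse at r = 7874 km gives v_t = √[μ(2/r − 1/a_t)] = 9.195 km/s.
Δv₁ = |v_t − v_c| = |9.195 − 7.115| = 2.080 km/s.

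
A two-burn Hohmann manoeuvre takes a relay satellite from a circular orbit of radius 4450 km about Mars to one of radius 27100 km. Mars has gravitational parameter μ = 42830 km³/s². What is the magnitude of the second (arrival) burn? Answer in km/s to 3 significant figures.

Semi-major axis of the transfer orbit: a_t = (4450 + 27100)/2 = 15775 km.
Circular speed at r = 27100 km: v_c = √(μ/r) = 1.2572 km/s.
Vis-viva on the transfer ellipse at r = 27100 km gives v_t = √[μ(2/r − 1/a_t)] = 0.66771 km/s.
Δv₂ = |v_t − v_c| = |0.66771 − 1.2572| = 0.5895 km/s.

Δv₂ = 0.589 km/s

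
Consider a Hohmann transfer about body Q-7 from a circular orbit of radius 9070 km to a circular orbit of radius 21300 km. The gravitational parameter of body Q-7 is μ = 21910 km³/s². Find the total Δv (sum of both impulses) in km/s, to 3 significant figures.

Δv = 0.517 km/s

Semi-major axis of the transfer orbit: a_t = (9070 + 21300)/2 = 15185 km.
At r₁ the circular-orbit speed is v₁ = √(μ/r₁) = 1.55424 km/s.
Transfer-orbit speed at r₁ (v² = μ(2/r − 1/a)): v_p = √[μ(2/r₁ − 1/a_t)] = 1.84077 km/s.
First burn Δv₁ = |v_p − v₁| = 0.2865 km/s.
At r₂, v₂ = √(μ/r₂) = 1.0142 km/s.
Transfer-orbit speed at r₂: v_a = √[μ(2/r₂ − 1/a_t)] = 0.78384 km/s.
Second burn Δv₂ = |v₂ − v_a| = 0.2304 km/s.
Total Δv = Δv₁ + Δv₂ = 0.5169 km/s.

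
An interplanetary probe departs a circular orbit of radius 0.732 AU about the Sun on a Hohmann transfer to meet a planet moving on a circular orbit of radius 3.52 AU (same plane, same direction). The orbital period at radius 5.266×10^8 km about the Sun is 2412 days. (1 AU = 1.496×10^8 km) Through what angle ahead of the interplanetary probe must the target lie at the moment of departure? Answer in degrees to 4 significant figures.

φ = 95.51°

From Kepler's third law T² = 4π²r³/μ at r = 5.266×10^8 km, T = 2412 days = 2412 × 86400 s = 2.083968×10^8 s: μ = 4π²r³/T² = 1.32746×10^11 km³/s².
In km: r₁ = 0.732 × 1.496×10^8 = 1.095072×10^8 km; r₂ = 3.52 × 1.496×10^8 = 5.26592×10^8 km.
The Hohmann ellipse has a_t = (r₁ + r₂)/2 = 3.180496×10^8 km.
Transfer time t = π√(a_t³/μ) = 4.891×10^7 s.
Target angular speed ω₂ = √(μ/r₂³) = 3.015×10^-8 rad/s.
Angle swept by the target during transfer: ω₂·t = 1.4746 rad = 84.49°.
The interplanetary probe traverses 180° on the transfer ellipse, so the target must lead by 180° − 84.49° = 95.51°.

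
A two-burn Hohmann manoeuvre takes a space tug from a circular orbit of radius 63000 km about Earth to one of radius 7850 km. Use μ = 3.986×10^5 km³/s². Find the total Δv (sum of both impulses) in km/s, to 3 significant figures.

The Hohmann ellipse has a_t = (r₁ + r₂)/2 = 35425 km.
Circular speed at r₁: v₁ = √(μ/r₁) = √(3.986×10^5/63000) = 2.515 km/s.
On the transfer ellipse at r₁, vis-viva equation gives v_a = √[μ(2/r₁ − 1/a_t)] = 1.184 km/s.
First burn Δv₁ = |v_a − v₁| = 1.331 km/s.
At r₂, v₂ = √(μ/r₂) = 7.126 km/s.
Transfer-orbit speed at r₂: v_p = √[μ(2/r₂ − 1/a_t)] = 9.503 km/s.
Second burn Δv₂ = |v₂ − v_p| = 2.377 km/s.
Δv = Δv₁ + Δv₂ = 1.331 + 2.377 = 3.708 km/s.

Δv = 3.71 km/s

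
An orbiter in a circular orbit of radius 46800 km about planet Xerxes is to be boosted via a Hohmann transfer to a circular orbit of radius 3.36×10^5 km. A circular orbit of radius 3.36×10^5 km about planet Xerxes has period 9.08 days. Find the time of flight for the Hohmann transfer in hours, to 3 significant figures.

t = 46.8 hours

From Kepler's third law T² = 4π²r³/μ at r = 3.36×10^5 km, T = 9.08 days = 9.08 × 86400 s = 7.84512×10^5 s: μ = 4π²r³/T² = 2.43320×10^6 km³/s².
Semi-major axis of the transfer orbit: a_t = (46800 + 3.360×10^5)/2 = 1.914×10^5 km.
Transfer time t = π√(a_t³/μ) = π√((1.914×10^5)³ / 2.43320×10^6) = 1.686×10^5 s.
Converting: 1.686×10^5 s ÷ 3600 s/hour = 46.8 hours.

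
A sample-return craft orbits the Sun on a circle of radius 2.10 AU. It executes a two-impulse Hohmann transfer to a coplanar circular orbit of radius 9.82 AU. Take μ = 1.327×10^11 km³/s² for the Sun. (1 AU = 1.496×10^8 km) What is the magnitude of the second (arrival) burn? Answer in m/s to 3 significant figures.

Δv₂ = 3860 m/s

In km: r₁ = 2.10 × 1.496×10^8 = 3.1416×10^8 km; r₂ = 9.82 × 1.496×10^8 = 1.469072×10^9 km.
The Hohmann ellipse has a_t = (r₁ + r₂)/2 = 8.91616×10^8 km.
Circular speed at r = 1.469072×10^9 km: v_c = √(μ/r) = 9.5042 km/s.
Vis-viva on the transfer ellipse at r = 1.469072×10^9 km gives v_t = √[μ(2/r − 1/a_t)] = 5.6416 km/s.
Δv₂ = |v_t − v_c| = |5.6416 − 9.5042| = 3.863 km/s.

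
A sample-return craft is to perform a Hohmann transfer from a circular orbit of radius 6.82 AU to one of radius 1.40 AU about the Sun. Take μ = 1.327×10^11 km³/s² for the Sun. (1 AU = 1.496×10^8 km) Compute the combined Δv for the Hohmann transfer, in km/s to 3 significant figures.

In km: r₁ = 6.82 × 1.496×10^8 = 1.020272×10^9 km; r₂ = 1.40 × 1.496×10^8 = 2.0944×10^8 km.
Semi-major axis of the transfer orbit: a_t = (1.020272×10^9 + 2.0944×10^8)/2 = 6.14856×10^8 km.
At r₁ the circular-orbit speed is v₁ = √(μ/r₁) = 11.4045 km/s.
Transfer-orbit speed at r₁ (vis-viva): v_a = √[μ(2/r₁ − 1/a_t)] = 6.65611 km/s.
First burn Δv₁ = |v_a − v₁| = 4.748 km/s.
Circular speed at r₂: v₂ = √(μ/r₂) = 25.17130 km/s.
Transfer-orbit speed at r₂: v_p = √[μ(2/r₂ − 1/a_t)] = 32.42477 km/s.
Second burn Δv₂ = |v₂ − v_p| = 7.253 km/s.
Total Δv = Δv₁ + Δv₂ = 12.00 km/s.

Δv = 12.0 km/s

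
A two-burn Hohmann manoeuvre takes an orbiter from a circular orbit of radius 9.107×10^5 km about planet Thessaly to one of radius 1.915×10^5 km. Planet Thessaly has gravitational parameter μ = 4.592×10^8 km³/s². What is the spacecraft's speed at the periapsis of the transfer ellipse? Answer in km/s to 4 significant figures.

Transfer-ellipse semi-major axis a_t = (r₁ + r₂)/2 = (9.107×10^5 + 1.915×10^5)/2 = 5.511×10^5 km.
At periapsis, r = 1.915×10^5 km.
Applying v² = μ(2/r − 1/a_t): v = 62.95 km/s.

v = 62.95 km/s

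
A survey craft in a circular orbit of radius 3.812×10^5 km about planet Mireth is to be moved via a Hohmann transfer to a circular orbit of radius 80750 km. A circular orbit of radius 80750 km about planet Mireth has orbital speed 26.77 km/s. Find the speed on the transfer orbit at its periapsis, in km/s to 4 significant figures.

From the circular-orbit relation v² = μ/r at r = 80750 km: μ = v²r = (26.77)² × 80750 = 5.78681×10^7 km³/s².
The Hohmann ellipse has a_t = (r₁ + r₂)/2 = 2.30975×10^5 km.
The periapsis of the transfer ellipse is at r = 80750 km.
Applying v² = μ(2/r − 1/a_t): v = 34.39 km/s.

v = 34.39 km/s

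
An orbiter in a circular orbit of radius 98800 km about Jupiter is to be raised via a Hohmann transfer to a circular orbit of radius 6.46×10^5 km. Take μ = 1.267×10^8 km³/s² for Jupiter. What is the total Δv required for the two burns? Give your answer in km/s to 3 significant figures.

Semi-major axis of the transfer orbit: a_t = (98800 + 6.460×10^5)/2 = 3.724×10^5 km.
Circular speed at r₁: v₁ = √(μ/r₁) = √(1.267×10^8/98800) = 35.810 km/s.
On the transfer ellipse at r₁, v² = μ(2/r − 1/a) gives v_p = √[μ(2/r₁ − 1/a_t)] = 47.165 km/s.
First burn Δv₁ = |v_p − v₁| = 11.355 km/s.
At r₂, v₂ = √(μ/r₂) = 14.0046 km/s.
Transfer-orbit speed at r₂: v_a = √[μ(2/r₂ − 1/a_t)] = 7.21349 km/s.
Second burn Δv₂ = |v₂ − v_a| = 6.7911 km/s.
Total Δv = Δv₁ + Δv₂ = 18.15 km/s.

Δv = 18.1 km/s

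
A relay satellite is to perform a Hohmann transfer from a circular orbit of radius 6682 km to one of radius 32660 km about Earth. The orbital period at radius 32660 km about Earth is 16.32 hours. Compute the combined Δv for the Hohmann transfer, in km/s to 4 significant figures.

From Kepler's third law T² = 4π²r³/μ at r = 32660 km, T = 16.32 hours = 16.32 × 3600 s = 58752 s: μ = 4π²r³/T² = 3.98440×10^5 km³/s².
Transfer-ellipse semi-major axis a_t = (r₁ + r₂)/2 = (6682 + 32660)/2 = 19671 km.
At r₁ the circular-orbit speed is v₁ = √(μ/r₁) = 7.722 km/s.
On the transfer ellipse at r₁, vis-viva equation gives v_p = √[μ(2/r₁ − 1/a_t)] = 9.950 km/s.
First burn Δv₁ = |v_p − v₁| = 2.228 km/s.
Circular speed at r₂: v₂ = √(μ/r₂) = 3.493 km/s.
Transfer-orbit speed at r₂: v_a = √[μ(2/r₂ − 1/a_t)] = 2.036 km/s.
Second burn Δv₂ = |v₂ − v_a| = 1.457 km/s.
Total Δv = Δv₁ + Δv₂ = 3.685 km/s.

Δv = 3.685 km/s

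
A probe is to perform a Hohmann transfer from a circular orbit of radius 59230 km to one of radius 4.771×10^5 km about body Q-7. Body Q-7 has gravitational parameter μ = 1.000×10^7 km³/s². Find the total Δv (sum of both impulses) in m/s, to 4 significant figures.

Δv = 6764 m/s

The Hohmann ellipse has a_t = (r₁ + r₂)/2 = 2.68165×10^5 km.
Circular speed at r₁: v₁ = √(μ/r₁) = √(1.000×10^7/59230) = 12.9936 km/s.
Transfer-orbit speed at r₁ (v² = μ(2/r − 1/a)): v_p = √[μ(2/r₁ − 1/a_t)] = 17.3314 km/s.
First burn Δv₁ = |v_p − v₁| = 4.3378 km/s.
At r₂, v₂ = √(μ/r₂) = 4.5782 km/s.
Transfer-orbit speed at r₂: v_a = √[μ(2/r₂ − 1/a_t)] = 2.1516 km/s.
Second burn Δv₂ = |v₂ − v_a| = 2.4266 km/s.
Total Δv = Δv₁ + Δv₂ = 6.764 km/s.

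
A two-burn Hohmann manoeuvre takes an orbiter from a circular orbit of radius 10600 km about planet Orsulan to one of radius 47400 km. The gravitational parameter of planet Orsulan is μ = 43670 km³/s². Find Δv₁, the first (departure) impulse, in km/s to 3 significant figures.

The Hohmann ellipse has a_t = (r₁ + r₂)/2 = 29000 km.
Circular speed at r = 10600 km: v_c = √(μ/r) = 2.0297 km/s.
Vis-viva on the transfer ellipse at r = 10600 km gives v_t = √[μ(2/r − 1/a_t)] = 2.5949 km/s.
Δv₁ = |v_t − v_c| = |2.5949 − 2.0297| = 0.5652 km/s.

Δv₁ = 0.565 km/s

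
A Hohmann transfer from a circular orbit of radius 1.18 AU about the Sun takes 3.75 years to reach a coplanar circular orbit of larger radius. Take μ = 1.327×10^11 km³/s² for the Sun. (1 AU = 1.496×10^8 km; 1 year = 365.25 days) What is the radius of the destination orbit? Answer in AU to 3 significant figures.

r₂ = 6.48 AU

In km: r₁ = 1.18 × 1.496×10^8 = 1.76528×10^8 km.
Transfer time t = 3.75 years × 365.25 × 86400 s = 1.18341×10^8 s, and t = π√(a_t³/μ).
So a_t = (μ t²/π²)^(1/3) = (1.327×10^11 × (1.18341×10^8)² / π²)^(1/3) = 5.7317×10^8 km.
Since a_t = (r₁ + r₂)/2, r₂ = 2a_t − r₁ = 2×5.7317×10^8 − 1.76528×10^8 = 9.69812×10^8 km.
In AU: r₂ = 9.69812×10^8 / 1.496×10^8 = 6.48 AU.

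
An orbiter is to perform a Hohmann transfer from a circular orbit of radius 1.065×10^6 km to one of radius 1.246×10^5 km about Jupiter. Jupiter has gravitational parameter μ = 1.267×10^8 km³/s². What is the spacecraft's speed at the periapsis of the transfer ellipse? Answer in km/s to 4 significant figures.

Transfer-ellipse semi-major axis a_t = (r₁ + r₂)/2 = (1.065×10^6 + 1.246×10^5)/2 = 5.948×10^5 km.
At periapsis, r = 1.246×10^5 km.
Applying v² = μ(2/r − 1/a_t): v = 42.67 km/s.

v = 42.67 km/s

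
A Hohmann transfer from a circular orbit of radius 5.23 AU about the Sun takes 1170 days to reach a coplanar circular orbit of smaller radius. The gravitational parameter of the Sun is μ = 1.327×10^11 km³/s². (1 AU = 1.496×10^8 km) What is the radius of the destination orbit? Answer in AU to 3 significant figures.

r₂ = 1.67 AU

In km: r₁ = 5.23 × 1.496×10^8 = 7.82408×10^8 km.
Transfer time t = 1170 days = 1.01088×10^8 s, and t = π√(a_t³/μ).
So a_t = (μ t²/π²)^(1/3) = (1.327×10^11 × (1.01088×10^8)² / π²)^(1/3) = 5.1601×10^8 km.
Since a_t = (r₁ + r₂)/2, r₂ = 2a_t − r₁ = 2×5.1601×10^8 − 7.82408×10^8 = 2.49612×10^8 km.
In AU: r₂ = 2.49612×10^8 / 1.496×10^8 = 1.67 AU.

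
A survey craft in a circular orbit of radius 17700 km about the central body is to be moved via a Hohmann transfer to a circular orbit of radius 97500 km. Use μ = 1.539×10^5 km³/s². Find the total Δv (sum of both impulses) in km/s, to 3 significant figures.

Semi-major axis of the transfer orbit: a_t = (17700 + 97500)/2 = 57600 km.
At r₁ the circular-orbit speed is v₁ = √(μ/r₁) = 2.9487 km/s.
Transfer-orbit speed at r₁ (v² = μ(2/r − 1/a)): v_p = √[μ(2/r₁ − 1/a_t)] = 3.8364 km/s.
First burn Δv₁ = |v_p − v₁| = 0.8877 km/s.
At r₂, v₂ = √(μ/r₂) = 1.25637 km/s.
Transfer-orbit speed at r₂: v_a = √[μ(2/r₂ − 1/a_t)] = 0.696454 km/s.
Second burn Δv₂ = |v₂ − v_a| = 0.5599 km/s.
Δv = Δv₁ + Δv₂ = 0.8877 + 0.5599 = 1.448 km/s.

Δv = 1.45 km/s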